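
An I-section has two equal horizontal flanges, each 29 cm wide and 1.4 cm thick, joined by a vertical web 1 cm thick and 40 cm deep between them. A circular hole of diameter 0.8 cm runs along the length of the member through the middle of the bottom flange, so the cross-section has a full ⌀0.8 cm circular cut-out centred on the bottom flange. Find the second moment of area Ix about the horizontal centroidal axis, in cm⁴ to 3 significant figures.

Ix ≈ 3.99 × 10⁴ cm⁴

Treat the section as a set of non-overlapping primitives; coordinates are from the bounding-box lower-left.
Bottom flange: 29 × 1.4, A = 40.6 cm², y = 0.7 cm, Ī = 6.6313 cm⁴.
Web: 1 × 40, A = 40 cm², y = 21.4 cm, Ī = 5333.3 cm⁴.
Top flange: 29 × 1.4, A = 40.6 cm², y = 42.1 cm, Ī = 6.6313 cm⁴.
Hole (subtracted): ⌀0.8, A = 0.50265 cm², y = 0.7 cm, Ī = 0.020106 cm⁴.
Centroid: ȳ = ΣA·y / ΣA = 21.486 cm.
Transfer each piece to the horizontal centroidal axis using Ī + A·d² with d = y − 21.486:
  bottom flange: d = -20.786 cm → contributes +17 549 cm⁴
  web: d = -0.086207 cm → contributes +5333.6 cm⁴
  top flange: d = 20.614 cm → contributes +17 259 cm⁴
  hole: d = -20.786 cm → contributes −217.2 cm⁴
Total I = 39 924 cm⁴.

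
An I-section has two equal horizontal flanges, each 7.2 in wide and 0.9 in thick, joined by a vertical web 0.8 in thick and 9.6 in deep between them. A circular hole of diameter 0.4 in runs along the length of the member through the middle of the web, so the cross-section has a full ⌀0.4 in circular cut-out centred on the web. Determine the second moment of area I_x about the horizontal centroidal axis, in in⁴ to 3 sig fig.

I_x ≈ 417 in⁴

Break the section into simple shapes (no overlaps), measuring from the bottom-left corner of the bounding box.
Bottom flange: 7.2 × 0.9, A = 6.48 in², y = 0.45 in, Ī = 0.4374 in⁴.
Web: 0.8 × 9.6, A = 7.68 in², y = 5.7 in, Ī = 58.982 in⁴.
Top flange: 7.2 × 0.9, A = 6.48 in², y = 10.95 in, Ī = 0.4374 in⁴.
Hole (subtracted): ⌀0.4, A = 0.12566 in², y = 5.7 in, Ī = 0.0012566 in⁴.
By symmetry the centroid is at mid-height, ȳ = 5.7 in.
Transfer each piece to the horizontal centroidal axis using Ī + A·d² with d = y − 5.7:
  bottom flange: d = -5.25 in → contributes +179.04 in⁴
  web: d = 0 in → contributes +58.982 in⁴
  top flange: d = 5.25 in → contributes +179.04 in⁴
  hole: d = 0 in → contributes −0.0012566 in⁴
Total I = 417.07 in⁴.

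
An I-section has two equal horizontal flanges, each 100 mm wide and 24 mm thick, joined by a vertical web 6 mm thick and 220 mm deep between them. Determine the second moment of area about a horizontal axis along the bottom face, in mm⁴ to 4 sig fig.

I_base ≈ 1.869 × 10⁸ mm⁴

Treat the section as a set of non-overlapping primitives; coordinates are from the bounding-box lower-left.
Bottom flange: 100 × 24, A = 2 400 mm², y = 12 mm, Ī = 115 200 mm⁴.
Web: 6 × 220, A = 1 320 mm², y = 134 mm, Ī = 5 324 000 mm⁴.
Top flange: 100 × 24, A = 2 400 mm², y = 256 mm, Ī = 115 200 mm⁴.
Transfer each piece to the base of the section using Ī + A·d² with d = y − 0:
  bottom flange: d = 12 mm → contributes +460 800 mm⁴
  web: d = 134 mm → contributes +29 025 920 mm⁴
  top flange: d = 256 mm → contributes +157 401 600 mm⁴
Total I = 186 888 320 mm⁴.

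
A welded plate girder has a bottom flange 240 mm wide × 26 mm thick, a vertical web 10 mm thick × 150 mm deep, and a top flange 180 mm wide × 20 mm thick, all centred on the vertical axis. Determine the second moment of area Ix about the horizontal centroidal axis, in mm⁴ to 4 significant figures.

Ix ≈ 7.240 × 10⁷ mm⁴

Treat the section as a set of non-overlapping primitives; coordinates are from the bounding-box lower-left.
Bottom plate: 240 × 26, A = 6 240 mm², y = 13 mm, Ī = 351 520 mm⁴.
Web plate: 10 × 150, A = 1 500 mm², y = 101 mm, Ī = 2 812 500 mm⁴.
Top plate: 180 × 20, A = 3 600 mm², y = 186 mm, Ī = 120 000 mm⁴.
Centroid: ȳ = ΣA·y / ΣA = 79.5608 mm.
Transfer each piece to the horizontal centroidal axis using Ī + A·d² with d = y − 79.5608:
  bottom plate: d = -66.5608 mm → contributes +27 996 881 mm⁴
  web plate: d = 21.4392 mm → contributes +3 501 956 mm⁴
  top plate: d = 106.439 mm → contributes +40 905 456 mm⁴
Total I = 72 404 293 mm⁴.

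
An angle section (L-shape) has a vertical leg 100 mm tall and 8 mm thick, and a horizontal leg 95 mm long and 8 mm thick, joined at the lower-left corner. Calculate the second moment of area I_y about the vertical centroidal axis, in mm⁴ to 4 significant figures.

Split into non-overlapping primitives; take the origin at the lower-left of the bounding box.
Vertical leg: 8 × 100, A = 800 mm², x = 4 mm, Ī = 4266.67 mm⁴.
Horizontal leg (remainder): 87 × 8, A = 696 mm², x = 51.5 mm, Ī = 439 002 mm⁴.
Centroid: x̄ = ΣA·x / ΣA = 26.0989 mm.
Transfer each piece to the vertical centroidal axis using Ī + A·d² with d = x − 26.0989:
  vertical leg: d = -22.0989 mm → contributes +394 957 mm⁴
  horizontal leg (remainder): d = 25.4011 mm → contributes +888 071 mm⁴
Total I = 1 283 028 mm⁴.

I_y ≈ 1.283 × 10⁶ mm⁴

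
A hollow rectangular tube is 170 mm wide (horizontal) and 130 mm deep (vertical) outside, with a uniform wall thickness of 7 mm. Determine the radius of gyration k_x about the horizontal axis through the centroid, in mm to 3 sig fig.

k_x ≈ 52.0 mm

Break the section into simple shapes (no overlaps), measuring from the bottom-left corner of the bounding box.
Outer rectangle: 170 × 130, A = 22 100 mm², y = 65 mm, Ī = 31 124 167 mm⁴.
Inner void (subtracted): 156 × 116, A = 18 096 mm², y = 65 mm, Ī = 20 291 648 mm⁴.
By symmetry the centroid is at mid-height, ȳ = 65 mm.
All pieces are centred on the horizontal axis through the centroid, so I = ΣĪ (holes subtracted) = 10 832 519 mm⁴.
Radius of gyration: k = √(I/A) = √(10 832 519 / 4 004) = 52.014 mm.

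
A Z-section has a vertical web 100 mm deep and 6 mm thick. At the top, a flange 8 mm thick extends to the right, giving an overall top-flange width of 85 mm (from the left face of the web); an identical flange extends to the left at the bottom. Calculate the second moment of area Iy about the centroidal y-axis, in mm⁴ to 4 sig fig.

Split into non-overlapping primitives; take the origin at the lower-left of the bounding box.
Web: 6 × 100, A = 600 mm², x = 82 mm, Ī = 1 800 mm⁴.
Top flange (beyond web): 79 × 8, A = 632 mm², x = 124.5 mm, Ī = 328 693 mm⁴.
Bottom flange (beyond web): 79 × 8, A = 632 mm², x = 39.5 mm, Ī = 328 693 mm⁴.
Centroid: x̄ = ΣA·x / ΣA = 82 mm.
Transfer each piece to the centroidal y-axis using Ī + A·d² with d = x − 82:
  web: d = 0 mm → contributes +1 800 mm⁴
  top flange (beyond web): d = 42.5 mm → contributes +1 470 243 mm⁴
  bottom flange (beyond web): d = -42.5 mm → contributes +1 470 243 mm⁴
Total I = 2 942 285 mm⁴.

Iy ≈ 2.942 × 10⁶ mm⁴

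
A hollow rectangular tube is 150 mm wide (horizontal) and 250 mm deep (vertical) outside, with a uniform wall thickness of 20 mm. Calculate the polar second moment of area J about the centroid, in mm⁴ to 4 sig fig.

J ≈ 1.574 × 10⁸ mm⁴

Split into non-overlapping primitives; take the origin at the lower-left of the bounding box.
Outer rectangle: 150 × 250, A = 37 500 mm², y = 125 mm, Ī = 195 312 500 mm⁴.
Inner void (subtracted): 110 × 210, A = 23 100 mm², y = 125 mm, Ī = 84 892 500 mm⁴.
By symmetry the centroid is at mid-height, ȳ = 125 mm.
All pieces are centred on the centroidal x-axis, so I = ΣĪ (holes subtracted) = 110 420 000 mm⁴.
Repeating about the centroidal y-axis gives I_y = 47 020 000 mm⁴.
Polar second moment: J = I_x + I_y = 157 440 000 mm⁴.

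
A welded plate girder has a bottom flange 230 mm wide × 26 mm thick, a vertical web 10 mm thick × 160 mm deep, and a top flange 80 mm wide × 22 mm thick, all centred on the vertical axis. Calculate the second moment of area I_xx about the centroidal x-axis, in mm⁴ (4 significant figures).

Decompose the section into non-overlapping parts with the origin at the bottom-left of its bounding rectangle.
Bottom plate: 230 × 26, A = 5 980 mm², y = 13 mm, Ī = 336 873 mm⁴.
Web plate: 10 × 160, A = 1 600 mm², y = 106 mm, Ī = 3 413 333 mm⁴.
Top plate: 80 × 22, A = 1 760 mm², y = 197 mm, Ī = 70986.7 mm⁴.
Centroid: ȳ = ΣA·y / ΣA = 63.6039 mm.
Transfer each piece to the centroidal x-axis using Ī + A·d² with d = y − 63.6039:
  bottom plate: d = -50.6039 mm → contributes +15 650 159 mm⁴
  web plate: d = 42.3961 mm → contributes +6 289 226 mm⁴
  top plate: d = 133.396 mm → contributes +31 389 362 mm⁴
Total I = 53 328 748 mm⁴.

I_xx ≈ 5.333 × 10⁷ mm⁴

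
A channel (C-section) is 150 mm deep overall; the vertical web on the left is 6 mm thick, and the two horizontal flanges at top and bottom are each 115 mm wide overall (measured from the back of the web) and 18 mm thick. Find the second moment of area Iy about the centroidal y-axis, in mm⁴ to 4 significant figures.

Split into non-overlapping primitives; take the origin at the lower-left of the bounding box.
Web: 6 × 150, A = 900 mm², x = 3 mm, Ī = 2 700 mm⁴.
Top flange (beyond web): 109 × 18, A = 1 962 mm², x = 60.5 mm, Ī = 1 942 544 mm⁴.
Bottom flange (beyond web): 109 × 18, A = 1 962 mm², x = 60.5 mm, Ī = 1 942 544 mm⁴.
Centroid: x̄ = ΣA·x / ΣA = 49.7724 mm.
Transfer each piece to the centroidal y-axis using Ī + A·d² with d = x − 49.7724:
  web: d = -46.7724 mm → contributes +1 971 591 mm⁴
  top flange (beyond web): d = 10.7276 mm → contributes +2 168 334 mm⁴
  bottom flange (beyond web): d = 10.7276 mm → contributes +2 168 334 mm⁴
Total I = 6 308 258 mm⁴.

Iy ≈ 6.308 × 10⁶ mm⁴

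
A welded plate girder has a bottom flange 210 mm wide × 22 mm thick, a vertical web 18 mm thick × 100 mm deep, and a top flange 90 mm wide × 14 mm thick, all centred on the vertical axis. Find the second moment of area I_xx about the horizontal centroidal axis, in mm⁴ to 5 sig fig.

I_xx ≈ 1.7249 × 10⁷ mm⁴

Break the section into simple shapes (no overlaps), measuring from the bottom-left corner of the bounding box.
Bottom plate: 210 × 22, A = 4 620 mm², y = 11 mm, Ī = 186 340 mm⁴.
Web plate: 18 × 100, A = 1 800 mm², y = 72 mm, Ī = 1 500 000 mm⁴.
Top plate: 90 × 14, A = 1 260 mm², y = 129 mm, Ī = 20 580 mm⁴.
Centroid: ȳ = ΣA·y / ΣA = 44.65625 mm.
Transfer each piece to the horizontal centroidal axis using Ī + A·d² with d = y − 44.65625:
  bottom plate: d = -33.65625 mm → contributes +5 419 613 mm⁴
  web plate: d = 27.34375 mm → contributes +2 845 825 mm⁴
  top plate: d = 84.34375 mm → contributes +8 984 054 mm⁴
Total I = 17 249 493 mm⁴.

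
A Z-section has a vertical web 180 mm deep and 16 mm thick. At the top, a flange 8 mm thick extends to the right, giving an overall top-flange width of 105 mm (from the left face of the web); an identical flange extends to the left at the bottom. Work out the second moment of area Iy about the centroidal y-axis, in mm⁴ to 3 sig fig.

Break the section into simple shapes (no overlaps), measuring from the bottom-left corner of the bounding box.
Web: 16 × 180, A = 2 880 mm², x = 97 mm, Ī = 61 440 mm⁴.
Top flange (beyond web): 89 × 8, A = 712 mm², x = 149.5 mm, Ī = 469 979 mm⁴.
Bottom flange (beyond web): 89 × 8, A = 712 mm², x = 44.5 mm, Ī = 469 979 mm⁴.
Centroid: x̄ = ΣA·x / ΣA = 97 mm.
Transfer each piece to the centroidal y-axis using Ī + A·d² with d = x − 97:
  web: d = 0 mm → contributes +61 440 mm⁴
  top flange (beyond web): d = 52.5 mm → contributes +2 432 429 mm⁴
  bottom flange (beyond web): d = -52.5 mm → contributes +2 432 429 mm⁴
Total I = 4 926 299 mm⁴.

Iy ≈ 4.93 × 10⁶ mm⁴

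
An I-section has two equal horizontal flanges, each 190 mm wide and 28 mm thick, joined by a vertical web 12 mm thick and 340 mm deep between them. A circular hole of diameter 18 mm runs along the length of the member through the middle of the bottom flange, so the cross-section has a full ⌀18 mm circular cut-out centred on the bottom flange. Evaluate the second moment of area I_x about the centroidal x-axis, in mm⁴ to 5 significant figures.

I_x ≈ 3.9145 × 10⁸ mm⁴

Break the section into simple shapes (no overlaps), measuring from the bottom-left corner of the bounding box.
Bottom flange: 190 × 28, A = 5 320 mm², y = 14 mm, Ī = 347573.3 mm⁴.
Web: 12 × 340, A = 4 080 mm², y = 198 mm, Ī = 39 304 000 mm⁴.
Top flange: 190 × 28, A = 5 320 mm², y = 382 mm, Ī = 347573.3 mm⁴.
Hole (subtracted): ⌀18, A = 254.469 mm², y = 14 mm, Ī = 5152.997 mm⁴.
Centroid: ȳ = ΣA·y / ΣA = 201.2368 mm.
Transfer each piece to the centroidal x-axis using Ī + A·d² with d = y − 201.2368:
  bottom flange: d = -187.2368 mm → contributes +186 854 145 mm⁴
  web: d = -3.236818 mm → contributes +39 346 746 mm⁴
  top flange: d = 180.7632 mm → contributes +174 180 317 mm⁴
  hole: d = -187.2368 mm → contributes −8 926 232 mm⁴
Total I = 391 454 976 mm⁴.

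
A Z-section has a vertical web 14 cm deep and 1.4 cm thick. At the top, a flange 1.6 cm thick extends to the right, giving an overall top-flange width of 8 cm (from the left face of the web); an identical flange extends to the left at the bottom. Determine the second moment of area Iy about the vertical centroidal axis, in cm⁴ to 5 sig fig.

Iy ≈ 417.79 cm⁴

Break the section into simple shapes (no overlaps), measuring from the bottom-left corner of the bounding box.
Web: 1.4 × 14, A = 19.6 cm², x = 7.3 cm, Ī = 3.201333 cm⁴.
Top flange (beyond web): 6.6 × 1.6, A = 10.56 cm², x = 11.3 cm, Ī = 38.3328 cm⁴.
Bottom flange (beyond web): 6.6 × 1.6, A = 10.56 cm², x = 3.3 cm, Ī = 38.3328 cm⁴.
Centroid: x̄ = ΣA·x / ΣA = 7.3 cm.
Transfer each piece to the vertical centroidal axis using Ī + A·d² with d = x − 7.3:
  web: d = 0 cm → contributes +3.201333 cm⁴
  top flange (beyond web): d = 4 cm → contributes +207.2928 cm⁴
  bottom flange (beyond web): d = -4 cm → contributes +207.2928 cm⁴
Total I = 417.7869 cm⁴.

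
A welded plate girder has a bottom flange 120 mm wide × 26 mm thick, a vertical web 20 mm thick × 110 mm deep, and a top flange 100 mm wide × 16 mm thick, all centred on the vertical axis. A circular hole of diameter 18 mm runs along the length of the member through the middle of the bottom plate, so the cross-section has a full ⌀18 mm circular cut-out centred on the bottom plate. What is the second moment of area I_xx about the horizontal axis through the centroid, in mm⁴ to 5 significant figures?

Decompose the section into non-overlapping parts with the origin at the bottom-left of its bounding rectangle.
Bottom plate: 120 × 26, A = 3 120 mm², y = 13 mm, Ī = 175 760 mm⁴.
Web plate: 20 × 110, A = 2 200 mm², y = 81 mm, Ī = 2 218 333 mm⁴.
Top plate: 100 × 16, A = 1 600 mm², y = 144 mm, Ī = 34133.33 mm⁴.
Hole (subtracted): ⌀18, A = 254.469 mm², y = 13 mm, Ī = 5152.997 mm⁴.
Centroid: ȳ = ΣA·y / ΣA = 66.88918 mm.
Transfer each piece to the horizontal axis through the centroid using Ī + A·d² with d = y − 66.88918:
  bottom plate: d = -53.88918 mm → contributes +9 236 376 mm⁴
  web plate: d = 14.11082 mm → contributes +2 656 387 mm⁴
  top plate: d = 77.11082 mm → contributes +9 547 859 mm⁴
  hole: d = -53.88918 mm → contributes −744142.1 mm⁴
Total I = 20 696 480 mm⁴.

I_xx ≈ 2.0696 × 10⁷ mm⁴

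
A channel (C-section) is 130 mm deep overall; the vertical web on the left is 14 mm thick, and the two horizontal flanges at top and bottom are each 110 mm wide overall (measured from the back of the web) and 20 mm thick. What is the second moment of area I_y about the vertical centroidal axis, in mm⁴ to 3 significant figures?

Break the section into simple shapes (no overlaps), measuring from the bottom-left corner of the bounding box.
Web: 14 × 130, A = 1 820 mm², x = 7 mm, Ī = 29 727 mm⁴.
Top flange (beyond web): 96 × 20, A = 1 920 mm², x = 62 mm, Ī = 1 474 560 mm⁴.
Bottom flange (beyond web): 96 × 20, A = 1 920 mm², x = 62 mm, Ī = 1 474 560 mm⁴.
Centroid: x̄ = ΣA·x / ΣA = 44.314 mm.
Transfer each piece to the vertical centroidal axis using Ī + A·d² with d = x − 44.314:
  web: d = -37.314 mm → contributes +2 563 842 mm⁴
  top flange (beyond web): d = 17.686 mm → contributes +2 075 093 mm⁴
  bottom flange (beyond web): d = 17.686 mm → contributes +2 075 093 mm⁴
Total I = 6 714 027 mm⁴.

I_y ≈ 6.71 × 10⁶ mm⁴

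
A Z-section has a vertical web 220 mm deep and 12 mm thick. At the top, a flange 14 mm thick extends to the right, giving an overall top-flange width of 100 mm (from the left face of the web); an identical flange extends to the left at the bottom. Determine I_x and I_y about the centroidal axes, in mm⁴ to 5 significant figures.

I_x ≈ 3.6829 × 10⁷ mm⁴, I_y ≈ 7.7818 × 10⁶ mm⁴

Treat the section as a set of non-overlapping primitives; coordinates are from the bounding-box lower-left.
Web: 12 × 220, A = 2 640 mm², y = 110 mm, Ī = 10 648 000 mm⁴.
Top flange (beyond web): 88 × 14, A = 1 232 mm², y = 213 mm, Ī = 20122.67 mm⁴.
Bottom flange (beyond web): 88 × 14, A = 1 232 mm², y = 7 mm, Ī = 20122.67 mm⁴.
Centroid: ȳ = ΣA·y / ΣA = 110 mm.
Transfer each piece to the centroidal x-axis using Ī + A·d² with d = y − 110:
  web: d = 0 mm → contributes +10 648 000 mm⁴
  top flange (beyond web): d = 103 mm → contributes +13 090 411 mm⁴
  bottom flange (beyond web): d = -103 mm → contributes +13 090 411 mm⁴
Total I = 36 828 821 mm⁴.
For the y-axis: x̄ = 94 mm.
Repeating about the centroidal y-axis gives I_y = 7 781 781 mm⁴.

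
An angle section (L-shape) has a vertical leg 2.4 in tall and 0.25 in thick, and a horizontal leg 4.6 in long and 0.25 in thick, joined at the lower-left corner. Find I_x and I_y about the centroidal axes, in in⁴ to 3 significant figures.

Treat the section as a set of non-overlapping primitives; coordinates are from the bounding-box lower-left.
Vertical leg: 0.25 × 2.4, A = 0.6 in², y = 1.2 in, Ī = 0.288 in⁴.
Horizontal leg (remainder): 4.35 × 0.25, A = 1.0875 in², y = 0.125 in, Ī = 0.0056641 in⁴.
Centroid: ȳ = ΣA·y / ΣA = 0.50722 in.
Transfer each piece to the centroidal x-axis using Ī + A·d² with d = y − 0.50722:
  vertical leg: d = 0.69278 in → contributes +0.57596 in⁴
  horizontal leg (remainder): d = -0.38222 in → contributes +0.16454 in⁴
Total I = 0.74051 in⁴.
For the y-axis: x̄ = 1.6072 in.
Repeating about the centroidal y-axis gives I_y = 3.7634 in⁴.

I_x ≈ 0.741 in⁴, I_y ≈ 3.76 in⁴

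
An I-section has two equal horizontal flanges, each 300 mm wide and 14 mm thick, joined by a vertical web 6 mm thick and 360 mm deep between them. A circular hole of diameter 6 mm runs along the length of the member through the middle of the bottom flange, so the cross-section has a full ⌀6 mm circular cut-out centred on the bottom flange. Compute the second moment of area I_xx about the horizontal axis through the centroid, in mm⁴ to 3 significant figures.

I_xx ≈ 3.16 × 10⁸ mm⁴

Split into non-overlapping primitives; take the origin at the lower-left of the bounding box.
Bottom flange: 300 × 14, A = 4 200 mm², y = 7 mm, Ī = 68 600 mm⁴.
Web: 6 × 360, A = 2 160 mm², y = 194 mm, Ī = 23 328 000 mm⁴.
Top flange: 300 × 14, A = 4 200 mm², y = 381 mm, Ī = 68 600 mm⁴.
Hole (subtracted): ⌀6, A = 28.274 mm², y = 7 mm, Ī = 63.617 mm⁴.
Centroid: ȳ = ΣA·y / ΣA = 194.5 mm.
Transfer each piece to the horizontal axis through the centroid using Ī + A·d² with d = y − 194.5:
  bottom flange: d = -187.5 mm → contributes +147 728 056 mm⁴
  web: d = -0.50204 mm → contributes +23 328 544 mm⁴
  top flange: d = 186.5 mm → contributes +146 150 861 mm⁴
  hole: d = -187.5 mm → contributes −994 105 mm⁴
Total I = 316 213 357 mm⁴.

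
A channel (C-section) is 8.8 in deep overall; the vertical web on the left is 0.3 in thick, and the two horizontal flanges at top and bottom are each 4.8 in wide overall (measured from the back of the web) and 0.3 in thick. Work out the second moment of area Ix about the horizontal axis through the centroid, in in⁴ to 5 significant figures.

Decompose the section into non-overlapping parts with the origin at the bottom-left of its bounding rectangle.
Web: 0.3 × 8.8, A = 2.64 in², y = 4.4 in, Ī = 17.0368 in⁴.
Top flange (beyond web): 4.5 × 0.3, A = 1.35 in², y = 8.65 in, Ī = 0.010125 in⁴.
Bottom flange (beyond web): 4.5 × 0.3, A = 1.35 in², y = 0.15 in, Ī = 0.010125 in⁴.
By symmetry the centroid is at mid-height, ȳ = 4.4 in.
Transfer each piece to the horizontal axis through the centroid using Ī + A·d² with d = y − 4.4:
  web: d = 0 in → contributes +17.0368 in⁴
  top flange (beyond web): d = 4.25 in → contributes +24.3945 in⁴
  bottom flange (beyond web): d = -4.25 in → contributes +24.3945 in⁴
Total I = 65.8258 in⁴.

Ix ≈ 65.826 in⁴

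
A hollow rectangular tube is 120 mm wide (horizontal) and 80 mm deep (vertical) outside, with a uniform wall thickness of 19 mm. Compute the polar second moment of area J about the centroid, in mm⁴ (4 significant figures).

J ≈ 1.420 × 10⁷ mm⁴

Break the section into simple shapes (no overlaps), measuring from the bottom-left corner of the bounding box.
Outer rectangle: 120 × 80, A = 9 600 mm², y = 40 mm, Ī = 5 120 000 mm⁴.
Inner void (subtracted): 82 × 42, A = 3 444 mm², y = 40 mm, Ī = 506 268 mm⁴.
By symmetry the centroid is at mid-height, ȳ = 40 mm.
All pieces are centred on the centroidal x-axis, so I = ΣĪ (holes subtracted) = 4 613 732 mm⁴.
Repeating about the centroidal y-axis gives I_y = 9 590 212 mm⁴.
Polar second moment: J = I_x + I_y = 14 203 944 mm⁴.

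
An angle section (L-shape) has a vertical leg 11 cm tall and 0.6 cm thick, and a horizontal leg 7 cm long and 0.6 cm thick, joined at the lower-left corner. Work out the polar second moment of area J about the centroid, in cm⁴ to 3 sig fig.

J ≈ 175 cm⁴

Split into non-overlapping primitives; take the origin at the lower-left of the bounding box.
Vertical leg: 0.6 × 11, A = 6.6 cm², y = 5.5 cm, Ī = 66.55 cm⁴.
Horizontal leg (remainder): 6.4 × 0.6, A = 3.84 cm², y = 0.3 cm, Ī = 0.1152 cm⁴.
Centroid: ȳ = ΣA·y / ΣA = 3.5874 cm.
Transfer each piece to the centroidal x-axis using Ī + A·d² with d = y − 3.5874:
  vertical leg: d = 1.9126 cm → contributes +90.694 cm⁴
  horizontal leg (remainder): d = -3.2874 cm → contributes +41.613 cm⁴
Total I = 132.31 cm⁴.
For the y-axis: x̄ = 1.5874 cm.
Repeating about the centroidal y-axis gives I_y = 43.043 cm⁴.
Polar second moment: J = I_x + I_y = 175.35 cm⁴.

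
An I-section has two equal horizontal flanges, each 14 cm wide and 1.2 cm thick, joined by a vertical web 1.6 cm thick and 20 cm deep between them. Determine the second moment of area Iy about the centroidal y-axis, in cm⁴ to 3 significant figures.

Iy ≈ 556 cm⁴

Split into non-overlapping primitives; take the origin at the lower-left of the bounding box.
Bottom flange: 14 × 1.2, A = 16.8 cm², x = 7 cm, Ī = 274.4 cm⁴.
Web: 1.6 × 20, A = 32 cm², x = 7 cm, Ī = 6.8267 cm⁴.
Top flange: 14 × 1.2, A = 16.8 cm², x = 7 cm, Ī = 274.4 cm⁴.
By symmetry the centroid is at mid-width, x̄ = 7 cm.
All pieces are centred on the centroidal y-axis, so I = ΣĪ = 555.63 cm⁴.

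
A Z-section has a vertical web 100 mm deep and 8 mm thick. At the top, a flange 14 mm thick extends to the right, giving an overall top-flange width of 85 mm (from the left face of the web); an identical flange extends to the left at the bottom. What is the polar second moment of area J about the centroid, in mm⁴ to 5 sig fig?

J ≈ 9.6521 × 10⁶ mm⁴

Treat the section as a set of non-overlapping primitives; coordinates are from the bounding-box lower-left.
Web: 8 × 100, A = 800 mm², y = 50 mm, Ī = 666666.7 mm⁴.
Top flange (beyond web): 77 × 14, A = 1 078 mm², y = 93 mm, Ī = 17607.33 mm⁴.
Bottom flange (beyond web): 77 × 14, A = 1 078 mm², y = 7 mm, Ī = 17607.33 mm⁴.
Centroid: ȳ = ΣA·y / ΣA = 50 mm.
Transfer each piece to the centroidal x-axis using Ī + A·d² with d = y − 50:
  web: d = 0 mm → contributes +666666.7 mm⁴
  top flange (beyond web): d = 43 mm → contributes +2 010 829 mm⁴
  bottom flange (beyond web): d = -43 mm → contributes +2 010 829 mm⁴
Total I = 4 688 325 mm⁴.
For the y-axis: x̄ = 81 mm.
Repeating about the centroidal y-axis gives I_y = 4 963 785 mm⁴.
Polar second moment: J = I_x + I_y = 9 652 111 mm⁴.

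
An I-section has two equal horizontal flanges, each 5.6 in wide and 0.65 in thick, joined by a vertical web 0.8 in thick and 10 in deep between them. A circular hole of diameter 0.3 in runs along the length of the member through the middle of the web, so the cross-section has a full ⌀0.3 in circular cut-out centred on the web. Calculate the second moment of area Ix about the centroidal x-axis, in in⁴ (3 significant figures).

Ix ≈ 273 in⁴

Break the section into simple shapes (no overlaps), measuring from the bottom-left corner of the bounding box.
Bottom flange: 5.6 × 0.65, A = 3.64 in², y = 0.325 in, Ī = 0.12816 in⁴.
Web: 0.8 × 10, A = 8 in², y = 5.65 in, Ī = 66.667 in⁴.
Top flange: 5.6 × 0.65, A = 3.64 in², y = 10.975 in, Ī = 0.12816 in⁴.
Hole (subtracted): ⌀0.3, A = 0.070686 in², y = 5.65 in, Ī = 0.00039761 in⁴.
By symmetry the centroid is at mid-height, ȳ = 5.65 in.
Transfer each piece to the centroidal x-axis using Ī + A·d² with d = y − 5.65:
  bottom flange: d = -5.325 in → contributes +103.34 in⁴
  web: d = 0 in → contributes +66.667 in⁴
  top flange: d = 5.325 in → contributes +103.34 in⁴
  hole: d = 0 in → contributes −0.00039761 in⁴
Total I = 273.35 in⁴.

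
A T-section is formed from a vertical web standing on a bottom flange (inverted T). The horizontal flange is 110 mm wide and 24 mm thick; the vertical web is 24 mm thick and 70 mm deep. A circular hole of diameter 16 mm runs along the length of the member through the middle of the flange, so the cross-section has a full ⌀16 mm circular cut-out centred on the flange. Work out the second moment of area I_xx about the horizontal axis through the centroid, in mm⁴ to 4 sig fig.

Treat the section as a set of non-overlapping primitives; coordinates are from the bounding-box lower-left.
Flange: 110 × 24, A = 2 640 mm², y = 12 mm, Ī = 126 720 mm⁴.
Web: 24 × 70, A = 1 680 mm², y = 59 mm, Ī = 686 000 mm⁴.
Hole (subtracted): ⌀16, A = 201.062 mm², y = 12 mm, Ī = 3216.99 mm⁴.
Centroid: ȳ = ΣA·y / ΣA = 31.17 mm.
Transfer each piece to the horizontal axis through the centroid using Ī + A·d² with d = y − 31.17:
  flange: d = -19.17 mm → contributes +1 096 890 mm⁴
  web: d = 27.83 mm → contributes +1 987 176 mm⁴
  hole: d = -19.17 mm → contributes −77104.9 mm⁴
Total I = 3 006 961 mm⁴.

I_xx ≈ 3.007 × 10⁶ mm⁴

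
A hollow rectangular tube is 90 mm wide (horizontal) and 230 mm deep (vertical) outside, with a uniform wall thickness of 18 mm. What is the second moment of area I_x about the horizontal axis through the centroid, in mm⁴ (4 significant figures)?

I_x ≈ 5.840 × 10⁷ mm⁴

Split into non-overlapping primitives; take the origin at the lower-left of the bounding box.
Outer rectangle: 90 × 230, A = 20 700 mm², y = 115 mm, Ī = 91 252 500 mm⁴.
Inner void (subtracted): 54 × 194, A = 10 476 mm², y = 115 mm, Ī = 32 856 228 mm⁴.
By symmetry the centroid is at mid-height, ȳ = 115 mm.
All pieces are centred on the horizontal axis through the centroid, so I = ΣĪ (holes subtracted) = 58 396 272 mm⁴.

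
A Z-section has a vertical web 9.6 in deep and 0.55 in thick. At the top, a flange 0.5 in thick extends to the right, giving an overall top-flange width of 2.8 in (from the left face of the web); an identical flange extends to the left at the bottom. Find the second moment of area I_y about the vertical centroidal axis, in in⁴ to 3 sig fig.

Decompose the section into non-overlapping parts with the origin at the bottom-left of its bounding rectangle.
Web: 0.55 × 9.6, A = 5.28 in², x = 2.525 in, Ī = 0.1331 in⁴.
Top flange (beyond web): 2.25 × 0.5, A = 1.125 in², x = 3.925 in, Ī = 0.47461 in⁴.
Bottom flange (beyond web): 2.25 × 0.5, A = 1.125 in², x = 1.125 in, Ī = 0.47461 in⁴.
Centroid: x̄ = ΣA·x / ΣA = 2.525 in.
Transfer each piece to the vertical centroidal axis using Ī + A·d² with d = x − 2.525:
  web: d = 0 in → contributes +0.1331 in⁴
  top flange (beyond web): d = 1.4 in → contributes +2.6796 in⁴
  bottom flange (beyond web): d = -1.4 in → contributes +2.6796 in⁴
Total I = 5.4923 in⁴.

I_y ≈ 5.49 in⁴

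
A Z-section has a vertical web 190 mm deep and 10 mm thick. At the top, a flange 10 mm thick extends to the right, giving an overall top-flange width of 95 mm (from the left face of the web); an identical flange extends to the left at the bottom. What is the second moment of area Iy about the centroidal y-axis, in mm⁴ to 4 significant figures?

Break the section into simple shapes (no overlaps), measuring from the bottom-left corner of the bounding box.
Web: 10 × 190, A = 1 900 mm², x = 90 mm, Ī = 15833.3 mm⁴.
Top flange (beyond web): 85 × 10, A = 850 mm², x = 137.5 mm, Ī = 511 771 mm⁴.
Bottom flange (beyond web): 85 × 10, A = 850 mm², x = 42.5 mm, Ī = 511 771 mm⁴.
Centroid: x̄ = ΣA·x / ΣA = 90 mm.
Transfer each piece to the centroidal y-axis using Ī + A·d² with d = x − 90:
  web: d = 0 mm → contributes +15833.3 mm⁴
  top flange (beyond web): d = 47.5 mm → contributes +2 429 583 mm⁴
  bottom flange (beyond web): d = -47.5 mm → contributes +2 429 583 mm⁴
Total I = 4 875 000 mm⁴.

Iy ≈ 4.875 × 10⁶ mm⁴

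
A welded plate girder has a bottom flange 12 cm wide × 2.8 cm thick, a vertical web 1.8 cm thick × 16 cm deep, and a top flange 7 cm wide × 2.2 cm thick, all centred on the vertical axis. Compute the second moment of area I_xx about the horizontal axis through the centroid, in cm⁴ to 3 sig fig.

I_xx ≈ 4490 cm⁴

Decompose the section into non-overlapping parts with the origin at the bottom-left of its bounding rectangle.
Bottom plate: 12 × 2.8, A = 33.6 cm², y = 1.4 cm, Ī = 21.952 cm⁴.
Web plate: 1.8 × 16, A = 28.8 cm², y = 10.8 cm, Ī = 614.4 cm⁴.
Top plate: 7 × 2.2, A = 15.4 cm², y = 19.9 cm, Ī = 6.2113 cm⁴.
Centroid: ȳ = ΣA·y / ΣA = 8.5416 cm.
Transfer each piece to the horizontal axis through the centroid using Ī + A·d² with d = y − 8.5416:
  bottom plate: d = -7.1416 cm → contributes +1735.7 cm⁴
  web plate: d = 2.2584 cm → contributes +761.28 cm⁴
  top plate: d = 11.358 cm → contributes +1 993 cm⁴
Total I = 4489.9 cm⁴.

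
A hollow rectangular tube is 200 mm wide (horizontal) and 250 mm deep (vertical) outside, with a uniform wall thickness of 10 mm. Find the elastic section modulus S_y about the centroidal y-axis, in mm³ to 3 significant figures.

Decompose the section into non-overlapping parts with the origin at the bottom-left of its bounding rectangle.
Outer rectangle: 200 × 250, A = 50 000 mm², x = 100 mm, Ī = 166 666 667 mm⁴.
Inner void (subtracted): 180 × 230, A = 41 400 mm², x = 100 mm, Ī = 111 780 000 mm⁴.
By symmetry the centroid is at mid-width, x̄ = 100 mm.
All pieces are centred on the centroidal y-axis, so I = ΣĪ (holes subtracted) = 54 886 667 mm⁴.
Extreme fibre distance c = 100 mm; S = I/c = 548 867 mm³.

S_y ≈ 5.49 × 10⁵ mm³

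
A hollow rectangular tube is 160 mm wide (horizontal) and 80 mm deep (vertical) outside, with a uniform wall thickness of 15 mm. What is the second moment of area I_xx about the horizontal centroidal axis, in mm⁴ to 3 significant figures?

I_xx ≈ 5.47 × 10⁶ mm⁴

Treat the section as a set of non-overlapping primitives; coordinates are from the bounding-box lower-left.
Outer rectangle: 160 × 80, A = 12 800 mm², y = 40 mm, Ī = 6 826 667 mm⁴.
Inner void (subtracted): 130 × 50, A = 6 500 mm², y = 40 mm, Ī = 1 354 167 mm⁴.
By symmetry the centroid is at mid-height, ȳ = 40 mm.
All pieces are centred on the horizontal centroidal axis, so I = ΣĪ (holes subtracted) = 5 472 500 mm⁴.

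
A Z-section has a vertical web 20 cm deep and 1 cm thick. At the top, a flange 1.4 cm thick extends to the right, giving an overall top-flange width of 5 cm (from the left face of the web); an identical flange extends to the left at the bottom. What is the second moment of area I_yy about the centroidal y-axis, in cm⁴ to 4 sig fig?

Decompose the section into non-overlapping parts with the origin at the bottom-left of its bounding rectangle.
Web: 1 × 20, A = 20 cm², x = 4.5 cm, Ī = 1.66667 cm⁴.
Top flange (beyond web): 4 × 1.4, A = 5.6 cm², x = 7 cm, Ī = 7.46667 cm⁴.
Bottom flange (beyond web): 4 × 1.4, A = 5.6 cm², x = 2 cm, Ī = 7.46667 cm⁴.
Centroid: x̄ = ΣA·x / ΣA = 4.5 cm.
Transfer each piece to the centroidal y-axis using Ī + A·d² with d = x − 4.5:
  web: d = 0 cm → contributes +1.66667 cm⁴
  top flange (beyond web): d = 2.5 cm → contributes +42.4667 cm⁴
  bottom flange (beyond web): d = -2.5 cm → contributes +42.4667 cm⁴
Total I = 86.6 cm⁴.

I_yy ≈ 86.60 cm⁴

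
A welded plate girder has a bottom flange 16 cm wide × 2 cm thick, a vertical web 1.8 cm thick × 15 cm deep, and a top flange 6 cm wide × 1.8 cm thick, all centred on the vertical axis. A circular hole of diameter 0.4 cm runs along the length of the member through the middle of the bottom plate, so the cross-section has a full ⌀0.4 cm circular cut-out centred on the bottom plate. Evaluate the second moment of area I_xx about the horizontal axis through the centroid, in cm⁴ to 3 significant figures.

Break the section into simple shapes (no overlaps), measuring from the bottom-left corner of the bounding box.
Bottom plate: 16 × 2, A = 32 cm², y = 1 cm, Ī = 10.667 cm⁴.
Web plate: 1.8 × 15, A = 27 cm², y = 9.5 cm, Ī = 506.25 cm⁴.
Top plate: 6 × 1.8, A = 10.8 cm², y = 17.9 cm, Ī = 2.916 cm⁴.
Hole (subtracted): ⌀0.4, A = 0.12566 cm², y = 1 cm, Ī = 0.0012566 cm⁴.
Centroid: ȳ = ΣA·y / ΣA = 6.9135 cm.
Transfer each piece to the horizontal axis through the centroid using Ī + A·d² with d = y − 6.9135:
  bottom plate: d = -5.9135 cm → contributes +1129.7 cm⁴
  web plate: d = 2.5865 cm → contributes +686.88 cm⁴
  top plate: d = 10.986 cm → contributes +1306.5 cm⁴
  hole: d = -5.9135 cm → contributes −4.3957 cm⁴
Total I = 3118.7 cm⁴.

I_xx ≈ 3120 cm⁴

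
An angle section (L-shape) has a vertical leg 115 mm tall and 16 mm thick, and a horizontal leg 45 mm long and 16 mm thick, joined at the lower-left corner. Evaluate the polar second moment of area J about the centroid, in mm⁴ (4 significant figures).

J ≈ 3.205 × 10⁶ mm⁴

Break the section into simple shapes (no overlaps), measuring from the bottom-left corner of the bounding box.
Vertical leg: 16 × 115, A = 1 840 mm², y = 57.5 mm, Ī = 2 027 833 mm⁴.
Horizontal leg (remainder): 29 × 16, A = 464 mm², y = 8 mm, Ī = 9898.67 mm⁴.
Centroid: ȳ = ΣA·y / ΣA = 47.5313 mm.
Transfer each piece to the centroidal x-axis using Ī + A·d² with d = y − 47.5313:
  vertical leg: d = 9.96875 mm → contributes +2 210 685 mm⁴
  horizontal leg (remainder): d = -39.5313 mm → contributes +735 001 mm⁴
Total I = 2 945 686 mm⁴.
For the y-axis: x̄ = 12.5313 mm.
Repeating about the centroidal y-axis gives I_y = 259 366 mm⁴.
Polar second moment: J = I_x + I_y = 3 205 052 mm⁴.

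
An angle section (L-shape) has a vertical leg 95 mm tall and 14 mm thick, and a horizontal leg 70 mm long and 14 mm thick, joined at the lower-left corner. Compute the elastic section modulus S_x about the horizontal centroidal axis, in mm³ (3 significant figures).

Split into non-overlapping primitives; take the origin at the lower-left of the bounding box.
Vertical leg: 14 × 95, A = 1 330 mm², y = 47.5 mm, Ī = 1 000 271 mm⁴.
Horizontal leg (remainder): 56 × 14, A = 784 mm², y = 7 mm, Ī = 12 805 mm⁴.
Centroid: ȳ = ΣA·y / ΣA = 32.48 mm.
Transfer each piece to the horizontal centroidal axis using Ī + A·d² with d = y − 32.48:
  vertical leg: d = 15.02 mm → contributes +1 300 314 mm⁴
  horizontal leg (remainder): d = -25.48 mm → contributes +521 807 mm⁴
Total I = 1 822 121 mm⁴.
Extreme fibre distance c = 62.52 mm; S = I/c = 29 145 mm³.

S_x ≈ 2.91 × 10⁴ mm³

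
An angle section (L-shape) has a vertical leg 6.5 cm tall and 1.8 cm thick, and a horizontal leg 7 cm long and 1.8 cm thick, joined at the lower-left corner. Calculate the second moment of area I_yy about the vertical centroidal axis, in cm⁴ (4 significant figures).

Split into non-overlapping primitives; take the origin at the lower-left of the bounding box.
Vertical leg: 1.8 × 6.5, A = 11.7 cm², x = 0.9 cm, Ī = 3.159 cm⁴.
Horizontal leg (remainder): 5.2 × 1.8, A = 9.36 cm², x = 4.4 cm, Ī = 21.0912 cm⁴.
Centroid: x̄ = ΣA·x / ΣA = 2.45556 cm.
Transfer each piece to the vertical centroidal axis using Ī + A·d² with d = x − 2.45556:
  vertical leg: d = -1.55556 cm → contributes +31.4701 cm⁴
  horizontal leg (remainder): d = 1.94444 cm → contributes +56.4801 cm⁴
Total I = 87.9502 cm⁴.

I_yy ≈ 87.95 cm⁴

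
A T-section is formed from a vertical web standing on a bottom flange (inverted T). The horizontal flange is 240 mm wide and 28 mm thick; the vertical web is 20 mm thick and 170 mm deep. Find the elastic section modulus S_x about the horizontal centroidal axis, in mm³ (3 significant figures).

Treat the section as a set of non-overlapping primitives; coordinates are from the bounding-box lower-left.
Flange: 240 × 28, A = 6 720 mm², y = 14 mm, Ī = 439 040 mm⁴.
Web: 20 × 170, A = 3 400 mm², y = 113 mm, Ī = 8 188 333 mm⁴.
Centroid: ȳ = ΣA·y / ΣA = 47.261 mm.
Transfer each piece to the horizontal centroidal axis using Ī + A·d² with d = y − 47.261:
  flange: d = -33.261 mm → contributes +7 873 278 mm⁴
  web: d = 65.739 mm → contributes +22 881 886 mm⁴
Total I = 30 755 165 mm⁴.
Extreme fibre distance c = 150.74 mm; S = I/c = 204 029 mm³.

S_x ≈ 2.04 × 10⁵ mm³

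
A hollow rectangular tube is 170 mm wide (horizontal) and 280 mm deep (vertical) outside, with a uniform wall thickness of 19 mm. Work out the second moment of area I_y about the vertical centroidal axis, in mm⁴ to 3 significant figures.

I_y ≈ 6.83 × 10⁷ mm⁴

Treat the section as a set of non-overlapping primitives; coordinates are from the bounding-box lower-left.
Outer rectangle: 170 × 280, A = 47 600 mm², x = 85 mm, Ī = 114 636 667 mm⁴.
Inner void (subtracted): 132 × 242, A = 31 944 mm², x = 85 mm, Ī = 46 382 688 mm⁴.
By symmetry the centroid is at mid-width, x̄ = 85 mm.
All pieces are centred on the vertical centroidal axis, so I = ΣĪ (holes subtracted) = 68 253 979 mm⁴.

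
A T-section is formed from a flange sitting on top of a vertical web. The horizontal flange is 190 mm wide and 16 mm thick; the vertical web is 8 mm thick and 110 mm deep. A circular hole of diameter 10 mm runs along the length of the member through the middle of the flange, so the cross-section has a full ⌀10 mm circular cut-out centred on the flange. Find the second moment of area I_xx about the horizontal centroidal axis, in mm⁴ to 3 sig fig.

Decompose the section into non-overlapping parts with the origin at the bottom-left of its bounding rectangle.
Flange: 190 × 16, A = 3 040 mm², y = 118 mm, Ī = 64 853 mm⁴.
Web: 8 × 110, A = 880 mm², y = 55 mm, Ī = 887 333 mm⁴.
Hole (subtracted): ⌀10, A = 78.54 mm², y = 118 mm, Ī = 490.87 mm⁴.
Centroid: ȳ = ΣA·y / ΣA = 103.57 mm.
Transfer each piece to the horizontal centroidal axis using Ī + A·d² with d = y − 103.57:
  flange: d = 14.432 mm → contributes +698 034 mm⁴
  web: d = -48.568 mm → contributes +2 963 121 mm⁴
  hole: d = 14.432 mm → contributes −16 849 mm⁴
Total I = 3 644 305 mm⁴.

I_xx ≈ 3.64 × 10⁶ mm⁴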